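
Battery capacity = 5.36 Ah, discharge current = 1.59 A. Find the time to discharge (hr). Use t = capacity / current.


Runtime = 5.36 Ah / 1.59 A = 3.371 hr

3.371 hr


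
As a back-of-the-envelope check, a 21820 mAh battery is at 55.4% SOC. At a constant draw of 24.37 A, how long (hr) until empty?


Convert: C_total = 21820 mAh = 21.82 Ah
Step 1: remaining = SOC/100 * C_total = 55.4/100 * 21.82 = 12.088 Ah
Step 2: t = remaining / I = 12.088 / 24.37 = 0.4960 hr

0.4960 hr


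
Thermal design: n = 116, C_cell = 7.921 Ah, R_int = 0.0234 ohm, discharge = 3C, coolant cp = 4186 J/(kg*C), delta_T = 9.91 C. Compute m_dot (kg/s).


Step 1: I = 3 * 7.921 = 23.763 A
Step 2: Q_cell = I^2 * R = 23.763^2 * 0.0234 = 13.214 W
Step 3: Q_total = 116 * 13.214 = 1532.8 W
Step 4: m_dot = Q_total / (cp * dT) = 1532.8 / (4186 * 9.91) = 0.03695 kg/s

0.03695 kg/s


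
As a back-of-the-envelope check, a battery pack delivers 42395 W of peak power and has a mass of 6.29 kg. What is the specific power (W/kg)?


SP = P / m = 42395 / 6.29 = 6740 W/kg

6740 W/kg


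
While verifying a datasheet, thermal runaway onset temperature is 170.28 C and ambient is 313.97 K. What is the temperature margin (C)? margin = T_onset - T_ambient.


Convert: T_ambient = 313.97 K = 40.82 C
margin = 170.28 - 40.82 = 129.46 C

129.46 C


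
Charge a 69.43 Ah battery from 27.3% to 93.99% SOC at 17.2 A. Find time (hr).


delta_Ah = 69.43 * (93.99 - 27.3) / 100 = 46.303 Ah
t = delta_Ah / I = 46.303 / 17.2 = 2.692 hr

2.692 hr


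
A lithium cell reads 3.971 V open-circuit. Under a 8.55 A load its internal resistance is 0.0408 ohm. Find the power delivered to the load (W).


Step 1: V_terminal = OCV - I*R = 3.971 - 8.55 * 0.0408 = 3.6222 V
Step 2: P_out = V_terminal * I = 3.6222 * 8.55 = 30.97 W

30.97 W


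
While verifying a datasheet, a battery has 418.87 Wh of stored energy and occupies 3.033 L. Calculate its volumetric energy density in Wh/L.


ED = E / V = 418.87 / 3.033 = 138.1 Wh/L

138.1 Wh/L


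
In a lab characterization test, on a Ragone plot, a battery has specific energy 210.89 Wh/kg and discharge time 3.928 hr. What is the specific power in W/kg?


Specific power = 210.89 Wh/kg / 3.928 hr = 53.69 W/kg

53.69 W/kg


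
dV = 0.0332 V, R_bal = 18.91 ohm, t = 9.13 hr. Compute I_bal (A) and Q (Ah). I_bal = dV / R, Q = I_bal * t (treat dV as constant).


First, Ohm's law: I_bal = 0.0332 V / 18.91 ohm = 0.0017557 A
Then Q = I * t = 0.0017557 A * 9.13 hr = 0.01603 Ah

I=0.0017557 A, Q=0.01603 Ah


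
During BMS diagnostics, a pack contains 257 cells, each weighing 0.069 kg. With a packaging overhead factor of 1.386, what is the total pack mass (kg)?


Cell mass sum = 257 * 0.069 = 17.733 kg
With overhead 1.386: m_pack = 17.733 * 1.386 = 24.58 kg

24.58 kg


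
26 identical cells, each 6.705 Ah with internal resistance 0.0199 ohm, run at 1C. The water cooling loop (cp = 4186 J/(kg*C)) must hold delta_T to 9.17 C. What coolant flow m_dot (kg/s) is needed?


Step 1: I = 1 * 6.705 = 6.705 A
Step 2: Q_cell = I^2 * R = 6.705^2 * 0.0199 = 0.89464 W
Step 3: Q_total = 26 * 0.89464 = 23.261 W
Step 4: m_dot = Q_total / (cp * dT) = 23.261 / (4186 * 9.17) = 6.060e-04 kg/s

6.060e-04 kg/s


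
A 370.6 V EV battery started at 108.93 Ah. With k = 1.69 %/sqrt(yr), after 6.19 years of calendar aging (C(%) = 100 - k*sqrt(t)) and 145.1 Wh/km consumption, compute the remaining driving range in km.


Step 1: capacity retention = 100 - 1.69 * sqrt(6.19) = 100 - 1.69 * 2.488 = 95.795%
Step 2: C_now = 108.93 * 95.795/100 = 104.35 Ah
Step 3: E_pack = V * C_now = 370.6 * 104.35 = 38672 Wh
Step 4: range = E_pack / consumption = 38672 / 145.1 = 266.5 km

266.5 km


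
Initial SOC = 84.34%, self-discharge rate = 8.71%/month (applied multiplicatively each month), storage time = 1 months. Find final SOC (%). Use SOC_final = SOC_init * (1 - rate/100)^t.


Monthly retention factor = 1 - 8.71/100 = 0.9129
Over 1 months: factor^1 = 0.9129
SOC_final = 84.34 * 0.9129 = 76.99%

76.99%


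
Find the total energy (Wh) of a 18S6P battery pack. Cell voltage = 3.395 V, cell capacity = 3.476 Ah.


V_pack = 18 * 3.395 = 61.11 V
C_pack = 6 * 3.476 = 20.856 Ah
E = V_pack * C_pack = 61.11 * 20.856 = 1275 Wh

1275 Wh


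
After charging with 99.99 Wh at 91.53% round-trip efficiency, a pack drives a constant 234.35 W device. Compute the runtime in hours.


Step 1: E_discharge = eta/100 * E_charge = 91.53/100 * 99.99 = 91.521 Wh
Step 2: t = E_discharge / P = 91.521 / 234.35 = 0.3905 hr

0.3905 hr


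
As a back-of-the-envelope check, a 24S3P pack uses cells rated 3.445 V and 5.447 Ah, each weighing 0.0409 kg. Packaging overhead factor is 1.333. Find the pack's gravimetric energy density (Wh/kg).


Step 1: V_pack = 24 * 3.445 = 82.68 V
Step 2: C_pack = 3 * 5.447 = 16.341 Ah
Step 3: E_pack = V_pack * C_pack = 82.68 * 16.341 = 1351.1 Wh
Step 4: m_pack = 24 * 3 * 0.0409 * 1.333 = 3.9254 kg
Step 5: ED = E_pack / m_pack = 1351.1 / 3.9254 = 344.2 Wh/kg

344.2 Wh/kg


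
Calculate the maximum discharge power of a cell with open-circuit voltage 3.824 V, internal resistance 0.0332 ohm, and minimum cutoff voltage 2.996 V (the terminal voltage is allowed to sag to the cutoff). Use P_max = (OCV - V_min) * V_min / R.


P_max = (OCV - V_min) * V_min / R = (3.824 - 2.996) * 2.996 / 0.0332 = 0.828 * 2.996 / 0.0332 = 74.72 W

74.72 W


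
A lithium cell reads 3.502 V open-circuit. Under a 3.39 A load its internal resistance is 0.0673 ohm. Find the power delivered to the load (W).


Step 1: V_terminal = OCV - I*R = 3.502 - 3.39 * 0.0673 = 3.2739 V
Step 2: P_out = V_terminal * I = 3.2739 * 3.39 = 11.10 W

11.10 W


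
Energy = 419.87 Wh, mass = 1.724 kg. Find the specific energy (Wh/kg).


Specific energy = 419.87 Wh / 1.724 kg = 243.5 Wh/kg

243.5 Wh/kg


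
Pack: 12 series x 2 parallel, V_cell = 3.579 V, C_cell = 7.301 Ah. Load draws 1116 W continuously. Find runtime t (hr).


Step 1: E_pack = Ns * V_cell * Np * C_cell = 12 * 3.579 * 2 * 7.301 = 627.13 Wh
Step 2: t = E_pack / P = 627.13 / 1116 = 0.5619 hr

0.5619 hr


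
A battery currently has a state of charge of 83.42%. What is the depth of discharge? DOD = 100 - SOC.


Complement of SOC: DOD = 100% - 83.42% = 16.58%

16.58%


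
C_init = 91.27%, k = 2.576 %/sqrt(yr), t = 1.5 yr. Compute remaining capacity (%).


sqrt(t) = sqrt(1.5) = 1.2247
C_final = 91.27 - 2.576 * 1.2247 = 88.12%

88.12%


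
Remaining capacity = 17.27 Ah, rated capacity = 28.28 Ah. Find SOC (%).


SOC% = 17.27 / 28.28 * 100 = 61.07%

61.07%


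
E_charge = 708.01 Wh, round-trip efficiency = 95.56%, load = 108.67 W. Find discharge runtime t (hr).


Step 1: E_discharge = eta/100 * E_charge = 95.56/100 * 708.01 = 676.57 Wh
Step 2: t = E_discharge / P = 676.57 / 108.67 = 6.226 hr

6.226 hr


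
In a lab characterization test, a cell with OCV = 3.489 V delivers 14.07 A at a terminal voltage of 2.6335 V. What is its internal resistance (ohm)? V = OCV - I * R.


R = (OCV - V) / I = (3.489 - 2.6335) / 14.07 = 0.06080 ohm

0.06080 ohm


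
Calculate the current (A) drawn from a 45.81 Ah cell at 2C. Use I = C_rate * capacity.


I = C_rate * capacity = 2 * 45.81 = 91.62 A

91.62 A


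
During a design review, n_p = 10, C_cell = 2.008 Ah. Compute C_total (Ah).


Parallel capacities add: 10 * 2.008 Ah = 20.08 Ah

20.08 Ah


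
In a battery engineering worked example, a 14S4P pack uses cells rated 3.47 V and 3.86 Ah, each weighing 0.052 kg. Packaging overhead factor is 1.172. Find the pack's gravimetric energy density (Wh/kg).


Step 1: V_pack = 14 * 3.47 = 48.58 V
Step 2: C_pack = 4 * 3.86 = 15.44 Ah
Step 3: E_pack = V_pack * C_pack = 48.58 * 15.44 = 750.08 Wh
Step 4: m_pack = 14 * 4 * 0.052 * 1.172 = 3.4129 kg
Step 5: ED = E_pack / m_pack = 750.08 / 3.4129 = 219.8 Wh/kg

219.8 Wh/kg


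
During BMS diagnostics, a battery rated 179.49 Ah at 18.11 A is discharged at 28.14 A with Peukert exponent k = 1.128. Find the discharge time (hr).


t_rated = C / I_rated = 179.49 / 18.11 = 9.9111 hr
(I_rated/I)^k = (0.64357)^1.128 = 0.60827
t = t_rated * (I_rated/I)^k = 9.9111 * 0.60827 = 6.029 hr

6.029 hr


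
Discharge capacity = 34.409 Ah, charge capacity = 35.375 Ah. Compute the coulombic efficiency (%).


Coulombic efficiency = 34.409/35.375 * 100% = 97.27%

97.27%


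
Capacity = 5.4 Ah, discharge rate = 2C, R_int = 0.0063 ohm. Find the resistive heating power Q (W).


Step 1: I = C_rate * capacity = 2 * 5.4 = 10.8 A
Step 2: Q = I^2 * R = 10.8^2 * 0.0063 = 116.64 * 0.0063 = 0.7348 W

0.7348 W


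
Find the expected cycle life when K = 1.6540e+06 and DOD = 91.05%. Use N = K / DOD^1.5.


DOD^1.5 = 868.8
N = K / DOD^1.5 = 1.6540e+06 / 868.8 = 1904

1904 cycles


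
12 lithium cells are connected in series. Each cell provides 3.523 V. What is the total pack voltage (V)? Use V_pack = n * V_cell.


With 12 cells in series at 3.523 V each, V_pack = 42.276 V

42.276 V


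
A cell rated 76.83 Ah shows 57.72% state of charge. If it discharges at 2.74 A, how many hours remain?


Step 1: remaining = SOC/100 * C_total = 57.72/100 * 76.83 = 44.346 Ah
Step 2: t = remaining / I = 44.346 / 2.74 = 16.18 hr

16.18 hr


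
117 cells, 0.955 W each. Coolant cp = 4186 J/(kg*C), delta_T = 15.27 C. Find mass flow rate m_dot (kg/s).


Q_total = 117 * 0.955 = 111.74 W
m_dot = Q_total / (cp * dT) = 111.74 / (4186 * 15.27) = 0.001748 kg/s

0.001748 kg/s


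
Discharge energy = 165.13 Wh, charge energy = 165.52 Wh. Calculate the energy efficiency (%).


eta_e = E_dis / E_chg * 100 = 165.13 / 165.52 * 100 = 99.76%

99.76%


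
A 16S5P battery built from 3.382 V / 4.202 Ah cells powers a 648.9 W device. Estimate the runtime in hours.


Step 1: E_pack = Ns * V_cell * Np * C_cell = 16 * 3.382 * 5 * 4.202 = 1136.9 Wh
Step 2: t = E_pack / P = 1136.9 / 648.9 = 1.752 hr

1.752 hr


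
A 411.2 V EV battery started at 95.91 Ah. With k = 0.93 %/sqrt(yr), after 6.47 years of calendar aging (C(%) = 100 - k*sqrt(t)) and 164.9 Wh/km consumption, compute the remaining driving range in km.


Step 1: capacity retention = 100 - 0.93 * sqrt(6.47) = 100 - 0.93 * 2.5436 = 97.634%
Step 2: C_now = 95.91 * 97.634/100 = 93.641 Ah
Step 3: E_pack = V * C_now = 411.2 * 93.641 = 38505 Wh
Step 4: range = E_pack / consumption = 38505 / 164.9 = 233.5 km

233.5 km


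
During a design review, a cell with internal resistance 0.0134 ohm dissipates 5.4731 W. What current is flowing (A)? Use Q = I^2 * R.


I = sqrt(Q / R) = sqrt(5.4731 / 0.0134) = sqrt(408.44) = 20.21 A

20.21 A


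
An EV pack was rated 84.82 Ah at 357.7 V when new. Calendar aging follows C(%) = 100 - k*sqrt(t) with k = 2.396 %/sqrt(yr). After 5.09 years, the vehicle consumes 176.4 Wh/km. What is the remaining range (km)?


Step 1: capacity retention = 100 - 2.396 * sqrt(5.09) = 100 - 2.396 * 2.2561 = 94.594%
Step 2: C_now = 84.82 * 94.594/100 = 80.235 Ah
Step 3: E_pack = V * C_now = 357.7 * 80.235 = 28700 Wh
Step 4: range = E_pack / consumption = 28700 / 176.4 = 162.7 km

162.7 km


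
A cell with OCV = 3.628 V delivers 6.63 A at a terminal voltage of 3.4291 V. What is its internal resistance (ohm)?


R = (OCV - V) / I = (3.628 - 3.4291) / 6.63 = 0.03000 ohm

0.03000 ohm


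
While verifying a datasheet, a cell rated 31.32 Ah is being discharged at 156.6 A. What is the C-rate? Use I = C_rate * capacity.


Rearranging: C_rate = 156.6 / 31.32 = 5C

5C


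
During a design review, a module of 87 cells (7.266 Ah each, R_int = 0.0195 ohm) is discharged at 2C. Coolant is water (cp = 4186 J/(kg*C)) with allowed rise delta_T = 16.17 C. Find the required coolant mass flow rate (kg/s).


Step 1: I = 2 * 7.266 = 14.532 A
Step 2: Q_cell = I^2 * R = 14.532^2 * 0.0195 = 4.118 W
Step 3: Q_total = 87 * 4.118 = 358.27 W
Step 4: m_dot = Q_total / (cp * dT) = 358.27 / (4186 * 16.17) = 0.005293 kg/s

0.005293 kg/s


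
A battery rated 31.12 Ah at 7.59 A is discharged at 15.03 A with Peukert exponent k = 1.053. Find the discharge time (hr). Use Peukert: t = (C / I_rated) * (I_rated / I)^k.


Step 1: t_rated = C / I_rated = 31.12 / 7.59 = 4.1001 hr
Step 2: ratio = 7.59 / 15.03 = 0.50499
Step 3: ratio^k = 0.50499^1.053 = 0.48703
Step 4: t = t_rated * ratio^k = 4.1001 * 0.48703 = 1.997 hr

1.997 hr


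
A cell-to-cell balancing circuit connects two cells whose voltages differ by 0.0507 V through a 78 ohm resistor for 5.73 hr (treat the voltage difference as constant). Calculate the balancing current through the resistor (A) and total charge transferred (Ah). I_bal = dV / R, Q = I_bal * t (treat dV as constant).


I_bal = dV / R = 0.0507 / 78 = 6.5000e-04 A
Q = I_bal * t = 6.5000e-04 * 5.73 = 0.003725 Ah

I=6.5000e-04 A, Q=0.003725 Ah


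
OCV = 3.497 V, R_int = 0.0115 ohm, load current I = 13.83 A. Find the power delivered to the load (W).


Step 1: V_terminal = OCV - I*R = 3.497 - 13.83 * 0.0115 = 3.338 V
Step 2: P_out = V_terminal * I = 3.338 * 13.83 = 46.16 W

46.16 W


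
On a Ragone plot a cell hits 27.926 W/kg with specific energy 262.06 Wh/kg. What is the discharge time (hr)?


t = E / P = 262.06 / 27.926 = 9.384 hr

9.384 hr


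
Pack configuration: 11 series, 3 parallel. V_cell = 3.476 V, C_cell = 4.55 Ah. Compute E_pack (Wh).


E = Ns * Vcell * Np * Ccell = 11 * 3.476 * 3 * 4.55 = 521.9 Wh

521.9 Wh


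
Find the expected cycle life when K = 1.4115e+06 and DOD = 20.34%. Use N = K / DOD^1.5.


Step 1: DOD^1.5 = 20.34^1.5 = 91.733
Step 2: N = 1.4115e+06 / 91.733 = 15390 cycles

15390 cycles


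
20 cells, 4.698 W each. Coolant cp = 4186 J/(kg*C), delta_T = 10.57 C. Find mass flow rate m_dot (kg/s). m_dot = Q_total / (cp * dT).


Step 1: Total heat Q = 20 * 4.698 W = 93.96 W
Step 2: denom = cp * dT = 4186 * 10.57 = 44246
Step 3: m_dot = 93.96 / 44246 = 0.002124 kg/s

0.002124 kg/s


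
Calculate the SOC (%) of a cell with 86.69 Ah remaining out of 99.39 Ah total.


SOC = (remaining / total) * 100 = (86.69 / 99.39) * 100 = 87.22%

87.22%


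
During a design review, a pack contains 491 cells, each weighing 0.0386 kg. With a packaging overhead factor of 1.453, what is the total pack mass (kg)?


m_pack = n * m_cell * overhead = 491 * 0.0386 * 1.453 = 27.54 kg

27.54 kg


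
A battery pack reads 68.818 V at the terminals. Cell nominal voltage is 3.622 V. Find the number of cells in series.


n = V_pack / V_cell = 68.818 / 3.622 = 19

19


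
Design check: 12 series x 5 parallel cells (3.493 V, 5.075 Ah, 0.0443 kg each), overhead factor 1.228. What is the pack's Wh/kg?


Step 1: V_pack = 12 * 3.493 = 41.916 V
Step 2: C_pack = 5 * 5.075 = 25.375 Ah
Step 3: E_pack = V_pack * C_pack = 41.916 * 25.375 = 1063.6 Wh
Step 4: m_pack = 12 * 5 * 0.0443 * 1.228 = 3.264 kg
Step 5: ED = E_pack / m_pack = 1063.6 / 3.264 = 325.9 Wh/kg

325.9 Wh/kg


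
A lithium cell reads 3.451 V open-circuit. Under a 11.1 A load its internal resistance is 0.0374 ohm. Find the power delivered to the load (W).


Step 1: V_terminal = OCV - I*R = 3.451 - 11.1 * 0.0374 = 3.0359 V
Step 2: P_out = V_terminal * I = 3.0359 * 11.1 = 33.70 W

33.70 W


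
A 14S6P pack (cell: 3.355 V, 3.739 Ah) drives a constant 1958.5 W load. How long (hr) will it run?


Step 1: E_pack = Ns * V_cell * Np * C_cell = 14 * 3.355 * 6 * 3.739 = 1053.7 Wh
Step 2: t = E_pack / P = 1053.7 / 1958.5 = 0.5380 hr

0.5380 hr


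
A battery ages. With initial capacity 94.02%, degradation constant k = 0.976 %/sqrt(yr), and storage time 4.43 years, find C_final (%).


sqrt(t) = sqrt(4.43) = 2.1048
C_final = 94.02 - 0.976 * 2.1048 = 91.97%

91.97%


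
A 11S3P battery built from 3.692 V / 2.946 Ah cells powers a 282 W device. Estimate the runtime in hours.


Step 1: E_pack = Ns * V_cell * Np * C_cell = 11 * 3.692 * 3 * 2.946 = 358.93 Wh
Step 2: t = E_pack / P = 358.93 / 282 = 1.273 hr

1.273 hr


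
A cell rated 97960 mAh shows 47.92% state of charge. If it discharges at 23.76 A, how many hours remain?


Convert: C_total = 97960 mAh = 97.96 Ah
Step 1: remaining = SOC/100 * C_total = 47.92/100 * 97.96 = 46.942 Ah
Step 2: t = remaining / I = 46.942 / 23.76 = 1.976 hr

1.976 hr


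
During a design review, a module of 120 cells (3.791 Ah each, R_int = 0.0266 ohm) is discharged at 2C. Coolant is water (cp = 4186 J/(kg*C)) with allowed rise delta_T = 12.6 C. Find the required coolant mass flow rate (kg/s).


Step 1: I = 2 * 3.791 = 7.582 A
Step 2: Q_cell = I^2 * R = 7.582^2 * 0.0266 = 1.5291 W
Step 3: Q_total = 120 * 1.5291 = 183.49 W
Step 4: m_dot = Q_total / (cp * dT) = 183.49 / (4186 * 12.6) = 0.003479 kg/s

0.003479 kg/s


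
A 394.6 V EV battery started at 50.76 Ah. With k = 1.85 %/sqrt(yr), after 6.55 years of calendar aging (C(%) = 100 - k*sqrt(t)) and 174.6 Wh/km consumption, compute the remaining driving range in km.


Step 1: capacity retention = 100 - 1.85 * sqrt(6.55) = 100 - 1.85 * 2.5593 = 95.265%
Step 2: C_now = 50.76 * 95.265/100 = 48.357 Ah
Step 3: E_pack = V * C_now = 394.6 * 48.357 = 19082 Wh
Step 4: range = E_pack / consumption = 19082 / 174.6 = 109.3 km

109.3 km


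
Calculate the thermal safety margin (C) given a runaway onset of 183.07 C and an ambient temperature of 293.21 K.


Convert: T_ambient = 293.21 K = 20.06 C
margin = 183.07 - 20.06 = 163.01 C

163.01 C


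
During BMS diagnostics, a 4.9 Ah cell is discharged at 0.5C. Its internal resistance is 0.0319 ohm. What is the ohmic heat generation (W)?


Step 1: I = C_rate * capacity = 0.5 * 4.9 = 2.45 A
Step 2: Q = I^2 * R = 2.45^2 * 0.0319 = 6.0025 * 0.0319 = 0.1915 W

0.1915 W


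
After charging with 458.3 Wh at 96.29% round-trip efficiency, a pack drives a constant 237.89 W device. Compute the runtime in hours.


Step 1: E_discharge = eta/100 * E_charge = 96.29/100 * 458.3 = 441.3 Wh
Step 2: t = E_discharge / P = 441.3 / 237.89 = 1.855 hr

1.855 hr


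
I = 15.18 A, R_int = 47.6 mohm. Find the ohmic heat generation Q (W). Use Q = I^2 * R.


Convert: R = 47.6 mohm = 0.0476 ohm
I^2 = 230.43
Q = 230.43 * 0.0476 = 10.97 W

10.97 W


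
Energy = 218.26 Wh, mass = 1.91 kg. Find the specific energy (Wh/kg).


Specific energy = 218.26 Wh / 1.91 kg = 114.3 Wh/kg

114.3 Wh/kg


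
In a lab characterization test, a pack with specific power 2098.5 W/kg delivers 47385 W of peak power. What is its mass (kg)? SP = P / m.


m = P / SP = 47385 / 2098.5 = 22.58 kg

22.58 kg


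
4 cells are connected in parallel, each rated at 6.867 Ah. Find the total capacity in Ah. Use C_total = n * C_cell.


C_total = 4 * 6.867 = 27.468 Ah

27.468 Ah


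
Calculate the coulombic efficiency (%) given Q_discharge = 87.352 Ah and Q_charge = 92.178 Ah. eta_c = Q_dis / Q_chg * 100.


Coulombic efficiency = 87.352/92.178 * 100% = 94.76%

94.76%


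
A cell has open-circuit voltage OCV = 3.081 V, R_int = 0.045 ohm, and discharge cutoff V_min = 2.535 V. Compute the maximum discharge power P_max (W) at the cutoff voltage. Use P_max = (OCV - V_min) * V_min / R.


dV = OCV - V_min = 0.546 V (so I_max = dV / R)
P_max = dV * V_min / R = 0.546 * 2.535 / 0.045 = 30.76 W

30.76 W


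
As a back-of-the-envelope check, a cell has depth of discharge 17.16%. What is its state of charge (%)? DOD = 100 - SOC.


SOC = 100 - DOD = 100 - 17.16 = 82.84%

82.84%


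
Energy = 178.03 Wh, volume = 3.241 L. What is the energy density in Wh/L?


Volumetric ED = 178.03 Wh / 3.241 L = 54.93 Wh/L

54.93 Wh/L


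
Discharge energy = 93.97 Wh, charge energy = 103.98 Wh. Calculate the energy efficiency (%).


Round-trip efficiency = 93.97/103.98 * 100% = 90.37%

90.37%


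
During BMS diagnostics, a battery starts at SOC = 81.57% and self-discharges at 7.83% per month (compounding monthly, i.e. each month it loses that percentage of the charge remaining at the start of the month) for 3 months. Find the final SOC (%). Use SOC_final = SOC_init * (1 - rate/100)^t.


decay = (1 - 7.83/100)^3 = 0.78301
SOC_final = 81.57 * 0.78301 = 63.87%

63.87%


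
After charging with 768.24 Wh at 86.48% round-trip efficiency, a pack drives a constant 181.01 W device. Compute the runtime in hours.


Step 1: E_discharge = eta/100 * E_charge = 86.48/100 * 768.24 = 664.37 Wh
Step 2: t = E_discharge / P = 664.37 / 181.01 = 3.670 hr

3.670 hr


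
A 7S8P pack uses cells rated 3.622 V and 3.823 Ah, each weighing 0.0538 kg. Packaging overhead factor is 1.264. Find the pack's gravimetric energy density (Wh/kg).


Step 1: V_pack = 7 * 3.622 = 25.354 V
Step 2: C_pack = 8 * 3.823 = 30.584 Ah
Step 3: E_pack = V_pack * C_pack = 25.354 * 30.584 = 775.43 Wh
Step 4: m_pack = 7 * 8 * 0.0538 * 1.264 = 3.8082 kg
Step 5: ED = E_pack / m_pack = 775.43 / 3.8082 = 203.6 Wh/kg

203.6 Wh/kg


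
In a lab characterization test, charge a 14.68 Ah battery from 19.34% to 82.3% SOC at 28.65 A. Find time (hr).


Step 1: dSOC = 82.3% - 19.34% = 62.96%
Step 2: delta_Ah = 14.68 * 62.96 / 100 = 9.2425 Ah
Step 3: t = 9.2425 / 28.65 = 0.3226 hr

0.3226 hr


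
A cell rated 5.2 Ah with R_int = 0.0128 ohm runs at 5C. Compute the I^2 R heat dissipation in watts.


Step 1: I = C_rate * capacity = 5 * 5.2 = 26 A
Step 2: Q = I^2 * R = 26^2 * 0.0128 = 676 * 0.0128 = 8.653 W

8.653 W


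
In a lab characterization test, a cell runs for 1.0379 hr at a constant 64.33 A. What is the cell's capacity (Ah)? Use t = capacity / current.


C = I * t = 64.33 * 1.0379 = 66.77 Ah

66.77 Ah


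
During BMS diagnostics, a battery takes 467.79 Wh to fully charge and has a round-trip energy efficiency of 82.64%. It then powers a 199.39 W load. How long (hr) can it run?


Step 1: E_discharge = eta/100 * E_charge = 82.64/100 * 467.79 = 386.58 Wh
Step 2: t = E_discharge / P = 386.58 / 199.39 = 1.939 hr

1.939 hr


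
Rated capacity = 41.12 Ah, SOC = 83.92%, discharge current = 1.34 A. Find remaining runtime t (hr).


Step 1: remaining = SOC/100 * C_total = 83.92/100 * 41.12 = 34.508 Ah
Step 2: t = remaining / I = 34.508 / 1.34 = 25.75 hr

25.75 hr


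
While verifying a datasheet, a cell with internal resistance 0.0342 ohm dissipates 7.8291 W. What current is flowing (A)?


I = sqrt(Q / R) = sqrt(7.8291 / 0.0342) = sqrt(228.92) = 15.13 A

15.13 A


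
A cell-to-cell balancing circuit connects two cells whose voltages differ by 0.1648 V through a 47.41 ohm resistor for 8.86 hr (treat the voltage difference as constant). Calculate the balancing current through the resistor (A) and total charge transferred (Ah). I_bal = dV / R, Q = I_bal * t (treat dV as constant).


I_bal = dV / R = 0.1648 / 47.41 = 0.0034761 A
Q = I_bal * t = 0.0034761 * 8.86 = 0.03080 Ah

I=0.0034761 A, Q=0.03080 Ah


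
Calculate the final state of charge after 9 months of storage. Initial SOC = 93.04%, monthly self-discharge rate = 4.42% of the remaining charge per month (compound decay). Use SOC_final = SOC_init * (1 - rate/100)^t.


Monthly retention factor = 1 - 4.42/100 = 0.9558
Over 9 months: factor^9 = 0.66574
SOC_final = 93.04 * 0.66574 = 61.94%

61.94%


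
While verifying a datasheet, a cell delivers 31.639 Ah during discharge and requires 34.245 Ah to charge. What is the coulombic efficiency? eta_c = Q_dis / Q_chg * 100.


Coulombic efficiency = 31.639/34.245 * 100% = 92.39%

92.39%


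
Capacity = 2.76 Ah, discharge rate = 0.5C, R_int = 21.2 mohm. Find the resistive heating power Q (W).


Convert: R = 21.2 mohm = 0.0212 ohm
Step 1: I = C_rate * capacity = 0.5 * 2.76 = 1.38 A
Step 2: Q = I^2 * R = 1.38^2 * 0.0212 = 1.9044 * 0.0212 = 0.04037 W

0.04037 W


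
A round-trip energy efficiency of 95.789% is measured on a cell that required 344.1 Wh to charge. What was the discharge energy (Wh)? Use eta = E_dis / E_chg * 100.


E_dis = eta/100 * E_chg = 95.789/100 * 344.1 = 329.6 Wh

329.6 Wh


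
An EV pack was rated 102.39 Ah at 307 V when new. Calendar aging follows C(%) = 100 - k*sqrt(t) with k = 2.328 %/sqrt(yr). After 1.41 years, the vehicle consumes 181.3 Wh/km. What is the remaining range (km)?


Step 1: capacity retention = 100 - 2.328 * sqrt(1.41) = 100 - 2.328 * 1.1874 = 97.236%
Step 2: C_now = 102.39 * 97.236/100 = 99.56 Ah
Step 3: E_pack = V * C_now = 307 * 99.56 = 30565 Wh
Step 4: range = E_pack / consumption = 30565 / 181.3 = 168.6 km

168.6 km


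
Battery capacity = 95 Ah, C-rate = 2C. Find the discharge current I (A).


At 2C: I = 2 * 95 Ah = 190 A

190 A


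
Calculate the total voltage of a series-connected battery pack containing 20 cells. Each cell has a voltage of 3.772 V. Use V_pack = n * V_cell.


V_pack = n * V_cell = 20 * 3.772 = 75.44 V

75.44 V


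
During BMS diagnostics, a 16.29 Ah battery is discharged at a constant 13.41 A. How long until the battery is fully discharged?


Runtime = 16.29 Ah / 13.41 A = 1.215 hr

1.215 hr


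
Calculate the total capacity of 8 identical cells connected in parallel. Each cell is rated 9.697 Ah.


Parallel capacities add: 8 * 9.697 Ah = 77.576 Ah

77.576 Ah


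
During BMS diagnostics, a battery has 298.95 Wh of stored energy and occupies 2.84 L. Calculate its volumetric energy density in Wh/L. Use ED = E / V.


ED = E / V = 298.95 / 2.84 = 105.3 Wh/L

105.3 Wh/L


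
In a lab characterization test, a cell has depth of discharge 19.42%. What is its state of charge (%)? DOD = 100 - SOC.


SOC = 100 - DOD = 100 - 19.42 = 80.58%

80.58%


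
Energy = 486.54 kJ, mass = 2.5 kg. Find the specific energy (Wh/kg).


Convert: E = 486.54 kJ = 135.15 Wh
ED = E / m = 135.15 / 2.5 = 54.06 Wh/kg

54.06 Wh/kg


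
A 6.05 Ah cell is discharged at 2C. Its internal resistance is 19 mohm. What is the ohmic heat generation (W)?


Convert: R = 19 mohm = 0.019 ohm
Step 1: I = C_rate * capacity = 2 * 6.05 = 12.1 A
Step 2: Q = I^2 * R = 12.1^2 * 0.019 = 146.41 * 0.019 = 2.782 W

2.782 W


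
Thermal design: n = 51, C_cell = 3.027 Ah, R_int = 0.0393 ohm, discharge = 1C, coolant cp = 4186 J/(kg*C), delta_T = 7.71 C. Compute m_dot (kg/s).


Step 1: I = 1 * 3.027 = 3.027 A
Step 2: Q_cell = I^2 * R = 3.027^2 * 0.0393 = 0.3601 W
Step 3: Q_total = 51 * 0.3601 = 18.365 W
Step 4: m_dot = Q_total / (cp * dT) = 18.365 / (4186 * 7.71) = 5.690e-04 kg/s

5.690e-04 kg/s


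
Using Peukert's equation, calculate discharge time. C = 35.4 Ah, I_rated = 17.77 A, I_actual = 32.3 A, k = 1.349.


Step 1: t_rated = C / I_rated = 35.4 / 17.77 = 1.9921 hr
Step 2: ratio = 17.77 / 32.3 = 0.55015
Step 3: ratio^k = 0.55015^1.349 = 0.44659
Step 4: t = t_rated * ratio^k = 1.9921 * 0.44659 = 0.8897 hr

0.8897 hr


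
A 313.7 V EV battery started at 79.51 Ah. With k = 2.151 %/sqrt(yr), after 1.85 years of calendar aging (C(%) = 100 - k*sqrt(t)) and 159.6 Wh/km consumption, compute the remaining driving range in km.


Step 1: capacity retention = 100 - 2.151 * sqrt(1.85) = 100 - 2.151 * 1.3601 = 97.074%
Step 2: C_now = 79.51 * 97.074/100 = 77.184 Ah
Step 3: E_pack = V * C_now = 313.7 * 77.184 = 24213 Wh
Step 4: range = E_pack / consumption = 24213 / 159.6 = 151.7 km

151.7 km


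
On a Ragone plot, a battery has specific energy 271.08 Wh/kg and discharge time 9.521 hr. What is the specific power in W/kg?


Specific power = 271.08 Wh/kg / 9.521 hr = 28.47 W/kg

28.47 W/kg


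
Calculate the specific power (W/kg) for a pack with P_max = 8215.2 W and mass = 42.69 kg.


Specific power = 8215.2 W / 42.69 kg = 192.4 W/kg

192.4 W/kg


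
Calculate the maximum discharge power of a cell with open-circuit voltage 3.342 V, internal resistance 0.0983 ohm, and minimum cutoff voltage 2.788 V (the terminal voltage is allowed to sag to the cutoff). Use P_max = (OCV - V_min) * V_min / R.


P_max = (OCV - V_min) * V_min / R = (3.342 - 2.788) * 2.788 / 0.0983 = 0.554 * 2.788 / 0.0983 = 15.71 W

15.71 W


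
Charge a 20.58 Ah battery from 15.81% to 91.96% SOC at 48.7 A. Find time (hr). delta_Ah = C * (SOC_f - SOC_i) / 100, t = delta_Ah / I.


Step 1: dSOC = 91.96% - 15.81% = 76.15%
Step 2: delta_Ah = 20.58 * 76.15 / 100 = 15.672 Ah
Step 3: t = 15.672 / 48.7 = 0.3218 hr

0.3218 hr


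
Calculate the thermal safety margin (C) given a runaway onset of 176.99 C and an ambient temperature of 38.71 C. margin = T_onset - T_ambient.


margin = T_onset - T_ambient = 176.99 - 38.71 = 138.28 C

138.28 C


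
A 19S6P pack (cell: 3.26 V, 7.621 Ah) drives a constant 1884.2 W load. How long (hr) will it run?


Step 1: E_pack = Ns * V_cell * Np * C_cell = 19 * 3.26 * 6 * 7.621 = 2832.3 Wh
Step 2: t = E_pack / P = 2832.3 / 1884.2 = 1.503 hr

1.503 hr


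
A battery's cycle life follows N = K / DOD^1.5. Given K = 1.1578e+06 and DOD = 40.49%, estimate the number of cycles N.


DOD^1.5 = 257.64
N = K / DOD^1.5 = 1.1578e+06 / 257.64 = 4494

4494 cycles


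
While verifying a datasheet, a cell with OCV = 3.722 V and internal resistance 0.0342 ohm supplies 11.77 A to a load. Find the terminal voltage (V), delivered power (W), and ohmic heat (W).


Step 1: V_terminal = OCV - I*R = 3.722 - 11.77 * 0.0342 = 3.3195 V
Step 2: P_out = V_terminal * I = 3.3195 * 11.77 = 39.07 W
Step 3: Q = I^2 * R = 11.77^2 * 0.0342 = 4.738 W

V=3.3195 V, P=39.07 W, Q=4.738 W


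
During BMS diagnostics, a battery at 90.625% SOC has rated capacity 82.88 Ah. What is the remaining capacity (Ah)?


remaining = SOC / 100 * total = 90.625 / 100 * 82.88 = 75.11 Ah

75.11 Ah


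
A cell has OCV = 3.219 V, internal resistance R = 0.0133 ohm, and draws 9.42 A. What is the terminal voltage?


V = OCV - I*R = 3.219 - 9.42 * 0.0133 = 3.094 V

3.094 V


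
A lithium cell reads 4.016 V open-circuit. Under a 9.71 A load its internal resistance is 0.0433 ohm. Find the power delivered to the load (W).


Step 1: V_terminal = OCV - I*R = 4.016 - 9.71 * 0.0433 = 3.5956 V
Step 2: P_out = V_terminal * I = 3.5956 * 9.71 = 34.91 W

34.91 W


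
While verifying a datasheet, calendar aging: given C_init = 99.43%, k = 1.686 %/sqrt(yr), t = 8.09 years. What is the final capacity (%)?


sqrt(t) = sqrt(8.09) = 2.8443
C_final = 99.43 - 1.686 * 2.8443 = 94.63%

94.63%


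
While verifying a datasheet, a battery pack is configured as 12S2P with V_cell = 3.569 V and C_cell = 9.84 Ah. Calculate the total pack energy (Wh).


V_pack = 12 * 3.569 = 42.828 V
C_pack = 2 * 9.84 = 19.68 Ah
E = V_pack * C_pack = 42.828 * 19.68 = 842.9 Wh

842.9 Wh


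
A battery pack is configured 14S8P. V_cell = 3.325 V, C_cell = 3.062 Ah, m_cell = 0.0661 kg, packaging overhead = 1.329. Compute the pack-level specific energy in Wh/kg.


Step 1: V_pack = 14 * 3.325 = 46.55 V
Step 2: C_pack = 8 * 3.062 = 24.496 Ah
Step 3: E_pack = V_pack * C_pack = 46.55 * 24.496 = 1140.3 Wh
Step 4: m_pack = 14 * 8 * 0.0661 * 1.329 = 9.8389 kg
Step 5: ED = E_pack / m_pack = 1140.3 / 9.8389 = 115.9 Wh/kg

115.9 Wh/kg


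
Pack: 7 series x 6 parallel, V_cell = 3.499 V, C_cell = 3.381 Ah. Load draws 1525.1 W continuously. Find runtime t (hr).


Step 1: E_pack = Ns * V_cell * Np * C_cell = 7 * 3.499 * 6 * 3.381 = 496.86 Wh
Step 2: t = E_pack / P = 496.86 / 1525.1 = 0.3258 hr

0.3258 hr


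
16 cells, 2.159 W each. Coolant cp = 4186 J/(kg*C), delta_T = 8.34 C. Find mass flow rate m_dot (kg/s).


Q_total = 16 * 2.159 = 34.544 W
m_dot = Q_total / (cp * dT) = 34.544 / (4186 * 8.34) = 9.895e-04 kg/s

9.895e-04 kg/s


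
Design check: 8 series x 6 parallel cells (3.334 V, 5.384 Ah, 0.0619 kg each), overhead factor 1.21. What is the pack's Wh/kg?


Step 1: V_pack = 8 * 3.334 = 26.672 V
Step 2: C_pack = 6 * 5.384 = 32.304 Ah
Step 3: E_pack = V_pack * C_pack = 26.672 * 32.304 = 861.61 Wh
Step 4: m_pack = 8 * 6 * 0.0619 * 1.21 = 3.5952 kg
Step 5: ED = E_pack / m_pack = 861.61 / 3.5952 = 239.7 Wh/kg

239.7 Wh/kg


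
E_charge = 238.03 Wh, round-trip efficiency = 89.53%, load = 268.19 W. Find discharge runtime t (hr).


Step 1: E_discharge = eta/100 * E_charge = 89.53/100 * 238.03 = 213.11 Wh
Step 2: t = E_discharge / P = 213.11 / 268.19 = 0.7946 hr

0.7946 hr


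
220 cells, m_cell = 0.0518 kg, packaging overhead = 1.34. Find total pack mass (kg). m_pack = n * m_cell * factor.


Cell mass sum = 220 * 0.0518 = 11.396 kg
With overhead 1.34: m_pack = 11.396 * 1.34 = 15.27 kg

15.27 kg


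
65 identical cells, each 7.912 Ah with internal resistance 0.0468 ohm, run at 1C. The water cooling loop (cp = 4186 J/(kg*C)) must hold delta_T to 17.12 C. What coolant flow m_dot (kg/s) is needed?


Step 1: I = 1 * 7.912 = 7.912 A
Step 2: Q_cell = I^2 * R = 7.912^2 * 0.0468 = 2.9297 W
Step 3: Q_total = 65 * 2.9297 = 190.43 W
Step 4: m_dot = Q_total / (cp * dT) = 190.43 / (4186 * 17.12) = 0.002657 kg/s

0.002657 kg/s


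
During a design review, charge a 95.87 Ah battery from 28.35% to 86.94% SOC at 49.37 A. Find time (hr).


Step 1: dSOC = 86.94% - 28.35% = 58.59%
Step 2: delta_Ah = 95.87 * 58.59 / 100 = 56.17 Ah
Step 3: t = 56.17 / 49.37 = 1.138 hr

1.138 hr


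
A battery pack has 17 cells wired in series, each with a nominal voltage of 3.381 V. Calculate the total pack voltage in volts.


Series voltages add: 17 * 3.381 V = 57.477 V

57.477 V


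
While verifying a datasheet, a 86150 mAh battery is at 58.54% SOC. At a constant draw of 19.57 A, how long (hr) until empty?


Convert: C_total = 86150 mAh = 86.15 Ah
Step 1: remaining = SOC/100 * C_total = 58.54/100 * 86.15 = 50.432 Ah
Step 2: t = remaining / I = 50.432 / 19.57 = 2.577 hr

2.577 hr


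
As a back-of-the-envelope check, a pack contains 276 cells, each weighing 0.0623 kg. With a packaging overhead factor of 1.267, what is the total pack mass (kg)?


m_pack = n * m_cell * overhead = 276 * 0.0623 * 1.267 = 21.79 kg

21.79 kg


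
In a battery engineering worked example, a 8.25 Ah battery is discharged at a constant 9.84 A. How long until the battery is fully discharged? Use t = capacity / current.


t = capacity / current = 8.25 / 9.84 = 0.8384 hr

0.8384 hr


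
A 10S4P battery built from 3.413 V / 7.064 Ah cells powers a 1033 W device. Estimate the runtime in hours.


Step 1: E_pack = Ns * V_cell * Np * C_cell = 10 * 3.413 * 4 * 7.064 = 964.38 Wh
Step 2: t = E_pack / P = 964.38 / 1033 = 0.9336 hr

0.9336 hr


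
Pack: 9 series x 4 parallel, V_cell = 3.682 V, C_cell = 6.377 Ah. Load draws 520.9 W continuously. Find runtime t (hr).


Step 1: E_pack = Ns * V_cell * Np * C_cell = 9 * 3.682 * 4 * 6.377 = 845.28 Wh
Step 2: t = E_pack / P = 845.28 / 520.9 = 1.623 hr

1.623 hr


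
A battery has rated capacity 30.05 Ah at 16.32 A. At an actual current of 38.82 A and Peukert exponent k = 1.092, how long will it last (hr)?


Step 1: t_rated = C / I_rated = 30.05 / 16.32 = 1.8413 hr
Step 2: ratio = 16.32 / 38.82 = 0.4204
Step 3: ratio^k = 0.4204^1.092 = 0.38819
Step 4: t = t_rated * ratio^k = 1.8413 * 0.38819 = 0.7148 hr

0.7148 hr


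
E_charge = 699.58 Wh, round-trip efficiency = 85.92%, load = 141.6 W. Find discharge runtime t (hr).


Step 1: E_discharge = eta/100 * E_charge = 85.92/100 * 699.58 = 601.08 Wh
Step 2: t = E_discharge / P = 601.08 / 141.6 = 4.245 hr

4.245 hr


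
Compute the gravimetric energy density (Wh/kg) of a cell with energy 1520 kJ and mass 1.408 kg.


Convert: E = 1520 kJ = 422.22 Wh
ED = E / m = 422.22 / 1.408 = 299.9 Wh/kg

299.9 Wh/kg


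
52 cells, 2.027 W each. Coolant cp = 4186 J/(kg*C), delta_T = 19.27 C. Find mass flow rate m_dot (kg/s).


Q_total = 52 * 2.027 = 105.4 W
m_dot = Q_total / (cp * dT) = 105.4 / (4186 * 19.27) = 0.001307 kg/s

0.001307 kg/s


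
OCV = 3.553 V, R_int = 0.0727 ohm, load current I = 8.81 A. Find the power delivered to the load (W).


Step 1: V_terminal = OCV - I*R = 3.553 - 8.81 * 0.0727 = 2.9125 V
Step 2: P_out = V_terminal * I = 2.9125 * 8.81 = 25.66 W

25.66 W


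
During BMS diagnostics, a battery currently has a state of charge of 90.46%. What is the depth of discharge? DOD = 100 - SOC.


DOD = 100 - SOC = 100 - 90.46 = 9.54%

9.54%


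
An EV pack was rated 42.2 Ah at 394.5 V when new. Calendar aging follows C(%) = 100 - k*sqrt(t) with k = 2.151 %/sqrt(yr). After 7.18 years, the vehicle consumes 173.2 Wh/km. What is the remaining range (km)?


Step 1: capacity retention = 100 - 2.151 * sqrt(7.18) = 100 - 2.151 * 2.6796 = 94.236%
Step 2: C_now = 42.2 * 94.236/100 = 39.768 Ah
Step 3: E_pack = V * C_now = 394.5 * 39.768 = 15688 Wh
Step 4: range = E_pack / consumption = 15688 / 173.2 = 90.58 km

90.58 km


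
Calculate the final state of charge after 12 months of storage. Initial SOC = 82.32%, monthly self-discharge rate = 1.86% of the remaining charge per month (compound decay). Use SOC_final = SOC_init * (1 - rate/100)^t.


Monthly retention factor = 1 - 1.86/100 = 0.9814
Over 12 months: factor^12 = 0.79828
SOC_final = 82.32 * 0.79828 = 65.71%

65.71%


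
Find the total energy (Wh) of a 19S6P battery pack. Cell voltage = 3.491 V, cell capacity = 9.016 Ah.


V_pack = 19 * 3.491 = 66.329 V
C_pack = 6 * 9.016 = 54.096 Ah
E = V_pack * C_pack = 66.329 * 54.096 = 3588 Wh

3588 Wh


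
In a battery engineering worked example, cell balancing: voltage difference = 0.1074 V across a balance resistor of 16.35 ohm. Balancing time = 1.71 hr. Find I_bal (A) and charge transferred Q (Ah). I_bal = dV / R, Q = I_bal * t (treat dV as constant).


I_bal = dV / R = 0.1074 / 16.35 = 0.0065688 A
Q = I_bal * t = 0.0065688 * 1.71 = 0.01123 Ah

I=0.0065688 A, Q=0.01123 Ah


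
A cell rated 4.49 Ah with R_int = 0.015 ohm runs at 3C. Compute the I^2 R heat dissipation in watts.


Step 1: I = C_rate * capacity = 3 * 4.49 = 13.47 A
Step 2: Q = I^2 * R = 13.47^2 * 0.015 = 181.44 * 0.015 = 2.722 W

2.722 W


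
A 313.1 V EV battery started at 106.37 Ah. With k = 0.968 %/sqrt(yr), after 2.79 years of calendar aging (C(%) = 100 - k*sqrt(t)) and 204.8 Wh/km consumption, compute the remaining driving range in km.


Step 1: capacity retention = 100 - 0.968 * sqrt(2.79) = 100 - 0.968 * 1.6703 = 98.383%
Step 2: C_now = 106.37 * 98.383/100 = 104.65 Ah
Step 3: E_pack = V * C_now = 313.1 * 104.65 = 32766 Wh
Step 4: range = E_pack / consumption = 32766 / 204.8 = 160.0 km

160.0 km


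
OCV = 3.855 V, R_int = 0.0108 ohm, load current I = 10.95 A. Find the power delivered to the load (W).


Step 1: V_terminal = OCV - I*R = 3.855 - 10.95 * 0.0108 = 3.7367 V
Step 2: P_out = V_terminal * I = 3.7367 * 10.95 = 40.92 W

40.92 W


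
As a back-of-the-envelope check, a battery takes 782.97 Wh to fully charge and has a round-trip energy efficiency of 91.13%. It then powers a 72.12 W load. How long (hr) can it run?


Step 1: E_discharge = eta/100 * E_charge = 91.13/100 * 782.97 = 713.52 Wh
Step 2: t = E_discharge / P = 713.52 / 72.12 = 9.894 hr

9.894 hr


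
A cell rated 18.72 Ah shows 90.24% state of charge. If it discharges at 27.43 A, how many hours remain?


Step 1: remaining = SOC/100 * C_total = 90.24/100 * 18.72 = 16.893 Ah
Step 2: t = remaining / I = 16.893 / 27.43 = 0.6159 hr

0.6159 hr


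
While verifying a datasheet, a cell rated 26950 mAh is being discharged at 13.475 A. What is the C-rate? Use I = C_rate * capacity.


Convert: capacity = 26950 mAh = 26.95 Ah
Rearranging: C_rate = 13.475 / 26.95 = 0.5C

0.5C


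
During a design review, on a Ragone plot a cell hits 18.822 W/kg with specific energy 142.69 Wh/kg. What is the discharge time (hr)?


t = E / P = 142.69 / 18.822 = 7.581 hr

7.581 hr


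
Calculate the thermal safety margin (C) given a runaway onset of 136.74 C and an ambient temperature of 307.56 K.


Convert: T_ambient = 307.56 K = 34.41 C
margin = 136.74 - 34.41 = 102.33 C

102.33 C


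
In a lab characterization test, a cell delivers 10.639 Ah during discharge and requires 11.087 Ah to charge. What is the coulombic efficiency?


Coulombic efficiency = 10.639/11.087 * 100% = 95.96%

95.96%


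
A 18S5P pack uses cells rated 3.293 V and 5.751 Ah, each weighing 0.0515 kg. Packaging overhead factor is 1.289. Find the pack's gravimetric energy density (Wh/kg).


Step 1: V_pack = 18 * 3.293 = 59.274 V
Step 2: C_pack = 5 * 5.751 = 28.755 Ah
Step 3: E_pack = V_pack * C_pack = 59.274 * 28.755 = 1704.4 Wh
Step 4: m_pack = 18 * 5 * 0.0515 * 1.289 = 5.9745 kg
Step 5: ED = E_pack / m_pack = 1704.4 / 5.9745 = 285.3 Wh/kg

285.3 Wh/kg
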